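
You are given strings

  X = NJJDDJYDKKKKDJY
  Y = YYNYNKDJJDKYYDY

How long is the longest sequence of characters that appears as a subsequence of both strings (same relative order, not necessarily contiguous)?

Match N at X[1]=Y[5], J at X[2]=Y[8], J at X[3]=Y[9], D at X[4]=Y[10], Y at X[7]=Y[13], D at X[13]=Y[14], Y at X[15]=Y[15] — 7 characters in the same relative order in both. The LCS DP gives dp[15][15] = 7, so this is optimal.

7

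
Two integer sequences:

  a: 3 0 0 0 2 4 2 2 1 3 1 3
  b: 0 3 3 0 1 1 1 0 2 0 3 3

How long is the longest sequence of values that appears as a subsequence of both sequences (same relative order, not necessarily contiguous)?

6

Taking 3 [1,3]; then 0 [2,4]; then 0 [3,8]; then 0 [4,10]; then 3 [10,11]; then 3 [12,12] gives a common subsequence of length 6, and the DP table's final entry dp[12][12] is also 6, so no common subsequence is longer.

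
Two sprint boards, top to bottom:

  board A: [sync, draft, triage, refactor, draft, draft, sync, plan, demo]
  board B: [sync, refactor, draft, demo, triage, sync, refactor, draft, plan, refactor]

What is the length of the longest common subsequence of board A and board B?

6

Taking sync at board A[1]=board B[1]; then draft at board A[2]=board B[3]; then triage at board A[3]=board B[5]; then refactor at board A[4]=board B[7]; then draft at board A[6]=board B[8]; then plan at board A[8]=board B[9] gives a common subsequence of length 6. The LCS DP gives dp[9][10] = 6, so this is optimal.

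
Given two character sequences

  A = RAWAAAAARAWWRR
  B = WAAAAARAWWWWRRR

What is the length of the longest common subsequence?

12

Pick W [3,1], A [4,2], A [5,3], A [6,4], A [7,5], A [8,6], R [9,7], A [10,8], W [11,11], W [12,12], R [13,14], R [14,15]; all 12 characters appear in both, in order. The LCS DP gives dp[14][15] = 12, so this is optimal.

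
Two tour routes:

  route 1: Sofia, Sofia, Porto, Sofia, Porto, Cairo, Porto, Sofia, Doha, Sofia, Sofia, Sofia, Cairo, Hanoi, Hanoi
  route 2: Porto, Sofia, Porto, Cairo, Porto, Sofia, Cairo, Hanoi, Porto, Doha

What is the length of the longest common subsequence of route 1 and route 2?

Pick Porto (route 1 #3, route 2 #1) → Sofia (route 1 #4, route 2 #2) → Porto (route 1 #5, route 2 #3) → Cairo (route 1 #6, route 2 #4) → Porto (route 1 #7, route 2 #5) → Sofia (route 1 #12, route 2 #6) → Cairo (route 1 #13, route 2 #7) → Hanoi (route 1 #14, route 2 #8); all 8 stops appear in both, in order. Since dp[15][10] = 8, nothing longer is possible.

8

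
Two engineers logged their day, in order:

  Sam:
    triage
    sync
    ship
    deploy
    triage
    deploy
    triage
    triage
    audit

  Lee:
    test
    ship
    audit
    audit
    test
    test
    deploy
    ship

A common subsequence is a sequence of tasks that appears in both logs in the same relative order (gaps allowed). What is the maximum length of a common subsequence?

Match ship [3,2]; then deploy [4,7] — 2 tasks in the same relative order in both. Since dp[9][8] = 2, nothing longer is possible.

2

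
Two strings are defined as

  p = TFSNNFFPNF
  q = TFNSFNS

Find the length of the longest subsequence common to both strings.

5

Match T at p[1]=q[1] → F at p[2]=q[2] → S at p[3]=q[4] → F at p[7]=q[5] → N at p[9]=q[6] — 5 characters in the same relative order in both, and the DP table's final entry dp[10][7] is also 5, so no common subsequence is longer.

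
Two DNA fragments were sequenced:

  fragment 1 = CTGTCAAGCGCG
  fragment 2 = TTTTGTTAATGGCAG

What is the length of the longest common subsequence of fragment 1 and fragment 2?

One common subsequence of length 9: T [2,4], then G [3,5], then T [4,7], then A [6,8], then A [7,9], then G [8,11], then G [10,12], then C [11,13], then G [12,15]. The LCS DP gives dp[12][15] = 9, so this is optimal.

9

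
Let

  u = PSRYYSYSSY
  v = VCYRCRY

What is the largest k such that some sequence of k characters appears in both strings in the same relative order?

2

Match R [3,6] → Y [10,7] — 2 characters in the same relative order in both, and the DP table's final entry dp[10][7] is also 2, so no common subsequence is longer.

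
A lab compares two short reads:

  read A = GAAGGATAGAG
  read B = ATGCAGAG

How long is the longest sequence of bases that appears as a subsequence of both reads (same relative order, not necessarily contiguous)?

6

Match A [2,1] → G [4,3] → A [8,5] → G [9,6] → A [10,7] → G [11,8] — 6 bases in the same relative order in both, and the DP table's final entry dp[11][8] is also 6, so no common subsequence is longer.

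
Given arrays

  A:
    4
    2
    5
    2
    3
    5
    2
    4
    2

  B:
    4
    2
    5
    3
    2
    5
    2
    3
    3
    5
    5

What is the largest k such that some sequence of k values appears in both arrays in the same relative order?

Match 4 (A #1, B #1); then 2 (A #2, B #5); then 5 (A #3, B #6); then 2 (A #4, B #7); then 3 (A #5, B #9); then 5 (A #6, B #11) — 6 values in the same relative order in both. dp[9][11] = 6 confirms this is the maximum.

6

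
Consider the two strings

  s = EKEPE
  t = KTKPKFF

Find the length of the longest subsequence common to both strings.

Match K [2,3], P [4,4] — 2 characters in the same relative order in both. Since dp[5][7] = 2, nothing longer is possible.

2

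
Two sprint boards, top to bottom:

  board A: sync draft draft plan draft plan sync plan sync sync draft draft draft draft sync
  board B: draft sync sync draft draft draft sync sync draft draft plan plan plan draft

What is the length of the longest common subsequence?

Pick sync [1,3] → draft [2,4] → draft [3,5] → draft [5,6] → sync [9,7] → sync [10,8] → draft [11,9] → draft [12,10] → draft [14,14]; all 9 tasks appear in both, in order. Since dp[15][14] = 9, nothing longer is possible.

9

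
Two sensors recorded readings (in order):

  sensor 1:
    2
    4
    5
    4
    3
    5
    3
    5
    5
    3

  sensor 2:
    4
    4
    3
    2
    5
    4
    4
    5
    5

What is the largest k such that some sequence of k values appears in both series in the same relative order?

6

Let dp[i][j] be the LCS length of the first i values of sensor 1 and the first j values of sensor 2. dp[i][j] = dp[i-1][j-1]+1 when the i-th and j-th values match, else max(dp[i-1][j], dp[i][j-1]).
    ·  4  4  3  2  5  4  4  5  5
 ·  0  0  0  0  0  0  0  0  0  0
 2  0  0  0  0  1  1  1  1  1  1
 4  0  1  1  1  1  1  2  2  2  2
 5  0  1  1  1  1  2  2  2  3  3
 4  0  1  2  2  2  2  3  3  3  3
 3  0  1  2  3  3  3  3  3  3  3
 5  0  1  2  3  3  4  4  4  4  4
 3  0  1  2  3  3  4  4  4  4  4
 5  0  1  2  3  3  4  4  4  5  5
 5  0  1  2  3  3  4  4  4  5  6
 3  0  1  2  3  3  4  4  4  5  6
dp[10][9] = 6. One LCS (by backtracking along matches): 4, 4, 3, 5, 5, 5.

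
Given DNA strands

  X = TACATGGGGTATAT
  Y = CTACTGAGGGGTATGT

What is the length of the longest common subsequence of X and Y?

12

Pick T at X[1]=Y[2] → A at X[2]=Y[3] → C at X[3]=Y[4] → A at X[4]=Y[7] → G at X[6]=Y[8] → G at X[7]=Y[9] → G at X[8]=Y[10] → G at X[9]=Y[11] → T at X[10]=Y[12] → A at X[11]=Y[13] → T at X[12]=Y[14] → T at X[14]=Y[16]; all 12 bases appear in both, in order, and the DP table's final entry dp[14][16] is also 12, so no common subsequence is longer.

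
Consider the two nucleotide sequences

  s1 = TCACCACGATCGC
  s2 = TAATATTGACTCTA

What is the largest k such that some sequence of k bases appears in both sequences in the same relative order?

7

Pick T at s1[1]=s2[1], A at s1[3]=s2[3], A at s1[6]=s2[5], G at s1[8]=s2[8], A at s1[9]=s2[9], T at s1[10]=s2[11], C at s1[11]=s2[12]; all 7 bases appear in both, in order, and the DP table's final entry dp[13][14] is also 7, so no common subsequence is longer.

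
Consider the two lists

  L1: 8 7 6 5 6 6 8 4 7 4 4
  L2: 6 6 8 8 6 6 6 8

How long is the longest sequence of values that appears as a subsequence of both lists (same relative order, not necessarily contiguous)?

5

Pick 8 at L1[1]=L2[4], 6 at L1[3]=L2[5], 6 at L1[5]=L2[6], 6 at L1[6]=L2[7], 8 at L1[7]=L2[8]; all 5 values appear in both, in order. Since dp[11][8] = 5, nothing longer is possible.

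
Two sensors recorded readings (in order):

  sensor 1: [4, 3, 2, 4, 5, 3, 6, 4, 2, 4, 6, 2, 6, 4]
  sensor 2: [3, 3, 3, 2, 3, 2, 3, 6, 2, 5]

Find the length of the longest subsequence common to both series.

6

Taking 3 (sensor 1 #2, sensor 2 #3) → 2 (sensor 1 #3, sensor 2 #4) → 3 (sensor 1 #6, sensor 2 #5) → 2 (sensor 1 #9, sensor 2 #6) → 6 (sensor 1 #11, sensor 2 #8) → 2 (sensor 1 #12, sensor 2 #9) gives a common subsequence of length 6. The LCS DP gives dp[14][10] = 6, so this is optimal.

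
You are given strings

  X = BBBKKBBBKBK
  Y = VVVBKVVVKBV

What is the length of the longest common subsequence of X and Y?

4

Pick B [3,4], then K [4,5], then K [5,9], then B [6,10]; all 4 characters appear in both, in order. The LCS DP gives dp[11][11] = 4, so this is optimal.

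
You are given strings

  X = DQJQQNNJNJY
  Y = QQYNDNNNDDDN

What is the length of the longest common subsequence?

Let dp[i][j] be the LCS length of the first i characters of X and the first j characters of Y. dp[i][j] = dp[i-1][j-1]+1 when the i-th and j-th characters match, else max(dp[i-1][j], dp[i][j-1]).
    ·  Q  Q  Y  N  D  N  N  N  D  D  D  N
 ·  0  0  0  0  0  0  0  0  0  0  0  0  0
 D  0  0  0  0  0  1  1  1  1  1  1  1  1
 Q  0  1  1  1  1  1  1  1  1  1  1  1  1
 J  0  1  1  1  1  1  1  1  1  1  1  1  1
 Q  0  1  2  2  2  2  2  2  2  2  2  2  2
 Q  0  1  2  2  2  2  2  2  2  2  2  2  2
 N  0  1  2  2  3  3  3  3  3  3  3  3  3
 N  0  1  2  2  3  3  4  4  4  4  4  4  4
 J  0  1  2  2  3  3  4  4  4  4  4  4  4
 N  0  1  2  2  3  3  4  5  5  5  5  5  5
 J  0  1  2  2  3  3  4  5  5  5  5  5  5
 Y  0  1  2  3  3  3  4  5  5  5  5  5  5
dp[11][12] = 5. One LCS (by backtracking along matches): QQNNN.

5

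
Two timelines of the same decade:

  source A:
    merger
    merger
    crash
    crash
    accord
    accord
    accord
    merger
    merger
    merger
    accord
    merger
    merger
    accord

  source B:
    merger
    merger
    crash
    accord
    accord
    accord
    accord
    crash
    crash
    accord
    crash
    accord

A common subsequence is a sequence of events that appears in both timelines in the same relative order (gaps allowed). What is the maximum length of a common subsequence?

8

Match merger [1,1]; then merger [2,2]; then crash [3,3]; then accord [5,5]; then accord [6,6]; then accord [7,7]; then accord [11,10]; then accord [14,12] — 8 events in the same relative order in both. Since dp[14][12] = 8, nothing longer is possible.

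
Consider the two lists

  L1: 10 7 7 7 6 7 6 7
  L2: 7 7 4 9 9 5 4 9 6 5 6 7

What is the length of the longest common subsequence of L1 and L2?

Let dp[i][j] be the LCS length of the first i values of L1 and the first j values of L2. dp[i][j] = dp[i-1][j-1]+1 when the i-th and j-th values match, else max(dp[i-1][j], dp[i][j-1]).
    ·  7  7  4  9  9  5  4  9  6  5  6  7
 ·  0  0  0  0  0  0  0  0  0  0  0  0  0
10  0  0  0  0  0  0  0  0  0  0  0  0  0
 7  0  1  1  1  1  1  1  1  1  1  1  1  1
 7  0  1  2  2  2  2  2  2  2  2  2  2  2
 7  0  1  2  2  2  2  2  2  2  2  2  2  3
 6  0  1  2  2  2  2  2  2  2  3  3  3  3
 7  0  1  2  2  2  2  2  2  2  3  3  3  4
 6  0  1  2  2  2  2  2  2  2  3  3  4  4
 7  0  1  2  2  2  2  2  2  2  3  3  4  5
dp[8][12] = 5. One LCS (by backtracking along matches): 7, 7, 6, 6, 7.

5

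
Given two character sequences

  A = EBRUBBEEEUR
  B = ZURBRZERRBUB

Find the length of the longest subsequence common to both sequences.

Let dp[i][j] be the LCS length of the first i characters of A and the first j characters of B. dp[i][j] = dp[i-1][j-1]+1 when the i-th and j-th characters match, else max(dp[i-1][j], dp[i][j-1]).
    ·  Z  U  R  B  R  Z  E  R  R  B  U  B
 ·  0  0  0  0  0  0  0  0  0  0  0  0  0
 E  0  0  0  0  0  0  0  1  1  1  1  1  1
 B  0  0  0  0  1  1  1  1  1  1  2  2  2
 R  0  0  0  1  1  2  2  2  2  2  2  2  2
 U  0  0  1  1  1  2  2  2  2  2  2  3  3
 B  0  0  1  1  2  2  2  2  2  2  3  3  4
 B  0  0  1  1  2  2  2  2  2  2  3  3  4
 E  0  0  1  1  2  2  2  3  3  3  3  3  4
 E  0  0  1  1  2  2  2  3  3  3  3  3  4
 E  0  0  1  1  2  2  2  3  3  3  3  3  4
 U  0  0  1  1  2  2  2  3  3  3  3  4  4
 R  0  0  1  2  2  3  3  3  4  4  4  4  4
dp[11][12] = 4. One LCS (by backtracking along matches): EBUB.

4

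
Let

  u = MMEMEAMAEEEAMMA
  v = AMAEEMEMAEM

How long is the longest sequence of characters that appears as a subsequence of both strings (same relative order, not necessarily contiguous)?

8

Pick M (u #1, v #2), E (u #3, v #5), M (u #4, v #6), E (u #5, v #7), M (u #7, v #8), A (u #8, v #9), E (u #11, v #10), M (u #14, v #11); all 8 characters appear in both, in order. The LCS DP gives dp[15][11] = 8, so this is optimal.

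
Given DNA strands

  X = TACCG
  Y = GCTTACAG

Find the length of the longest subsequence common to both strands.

4

Let dp[i][j] be the LCS length of the first i bases of X and the first j bases of Y. dp[i][j] = dp[i-1][j-1]+1 when the i-th and j-th bases match, else max(dp[i-1][j], dp[i][j-1]).
    ·  G  C  T  T  A  C  A  G
 ·  0  0  0  0  0  0  0  0  0
 T  0  0  0  1  1  1  1  1  1
 A  0  0  0  1  1  2  2  2  2
 C  0  0  1  1  1  2  3  3  3
 C  0  0  1  1  1  2  3  3  3
 G  0  1  1  1  1  2  3  3  4
dp[5][8] = 4. One LCS (by backtracking along matches): TACG.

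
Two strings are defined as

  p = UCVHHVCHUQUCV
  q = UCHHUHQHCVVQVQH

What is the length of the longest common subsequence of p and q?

Match U (p #1, q #1); then C (p #2, q #2); then H (p #4, q #3); then H (p #5, q #4); then H (p #8, q #6); then Q (p #10, q #7); then C (p #12, q #9); then V (p #13, q #13) — 8 characters in the same relative order in both. The LCS DP gives dp[13][15] = 8, so this is optimal.

8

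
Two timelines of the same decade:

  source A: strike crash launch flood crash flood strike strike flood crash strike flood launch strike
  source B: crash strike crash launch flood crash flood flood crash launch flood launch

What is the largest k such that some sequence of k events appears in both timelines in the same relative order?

Pick strike (source A #1, source B #2); then crash (source A #2, source B #3); then launch (source A #3, source B #4); then flood (source A #4, source B #5); then crash (source A #5, source B #6); then flood (source A #6, source B #7); then flood (source A #9, source B #8); then crash (source A #10, source B #9); then flood (source A #12, source B #11); then launch (source A #13, source B #12); all 10 events appear in both, in order. The LCS DP gives dp[14][12] = 10, so this is optimal.

10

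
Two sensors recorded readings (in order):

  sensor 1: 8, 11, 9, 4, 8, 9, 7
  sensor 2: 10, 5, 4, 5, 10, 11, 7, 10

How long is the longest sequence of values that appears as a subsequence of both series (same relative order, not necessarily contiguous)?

Let dp[i][j] be the LCS length of the first i values of sensor 1 and the first j values of sensor 2. dp[i][j] = dp[i-1][j-1]+1 when the i-th and j-th values match, else max(dp[i-1][j], dp[i][j-1]).
    · 10  5  4  5 10 11  7 10
 ·  0  0  0  0  0  0  0  0  0
 8  0  0  0  0  0  0  0  0  0
11  0  0  0  0  0  0  1  1  1
 9  0  0  0  0  0  0  1  1  1
 4  0  0  0  1  1  1  1  1  1
 8  0  0  0  1  1  1  1  1  1
 9  0  0  0  1  1  1  1  1  1
 7  0  0  0  1  1  1  1  2  2
dp[7][8] = 2. One LCS (by backtracking along matches): 11, 7.

2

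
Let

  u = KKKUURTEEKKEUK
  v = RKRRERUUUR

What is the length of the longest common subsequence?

Let dp[i][j] be the LCS length of the first i characters of u and the first j characters of v. dp[i][j] = dp[i-1][j-1]+1 when the i-th and j-th characters match, else max(dp[i-1][j], dp[i][j-1]).
    ·  R  K  R  R  E  R  U  U  U  R
 ·  0  0  0  0  0  0  0  0  0  0  0
 K  0  0  1  1  1  1  1  1  1  1  1
 K  0  0  1  1  1  1  1  1  1  1  1
 K  0  0  1  1  1  1  1  1  1  1  1
 U  0  0  1  1  1  1  1  2  2  2  2
 U  0  0  1  1  1  1  1  2  3  3  3
 R  0  1  1  2  2  2  2  2  3  3  4
 T  0  1  1  2  2  2  2  2  3  3  4
 E  0  1  1  2  2  3  3  3  3  3  4
 E  0  1  1  2  2  3  3  3  3  3  4
 K  0  1  2  2  2  3  3  3  3  3  4
 K  0  1  2  2  2  3  3  3  3  3  4
 E  0  1  2  2  2  3  3  3  3  3  4
 U  0  1  2  2  2  3  3  4  4  4  4
 K  0  1  2  2  2  3  3  4  4  4  4
dp[14][10] = 4. One LCS (by backtracking along matches): KUUR.

4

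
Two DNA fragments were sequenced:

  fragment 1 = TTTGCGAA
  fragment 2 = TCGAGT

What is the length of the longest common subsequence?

Let dp[i][j] be the LCS length of the first i bases of fragment 1 and the first j bases of fragment 2. dp[i][j] = dp[i-1][j-1]+1 when the i-th and j-th bases match, else max(dp[i-1][j], dp[i][j-1]).
    ·  T  C  G  A  G  T
 ·  0  0  0  0  0  0  0
 T  0  1  1  1  1  1  1
 T  0  1  1  1  1  1  2
 T  0  1  1  1  1  1  2
 G  0  1  1  2  2  2  2
 C  0  1  2  2  2  2  2
 G  0  1  2  3  3  3  3
 A  0  1  2  3  4  4  4
 A  0  1  2  3  4  4  4
dp[8][6] = 4. One LCS (by backtracking along matches): TCGA.

4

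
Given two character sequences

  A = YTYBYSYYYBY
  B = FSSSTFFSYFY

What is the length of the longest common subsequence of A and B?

4

Match T (A #2, B #5), S (A #6, B #8), Y (A #7, B #9), Y (A #11, B #11) — 4 characters in the same relative order in both, and the DP table's final entry dp[11][11] is also 4, so no common subsequence is longer.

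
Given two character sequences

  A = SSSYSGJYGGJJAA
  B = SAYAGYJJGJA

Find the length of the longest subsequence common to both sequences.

One common subsequence of length 7: S [1,1], then Y [4,3], then G [6,5], then J [7,8], then G [10,9], then J [12,10], then A [14,11], and the DP table's final entry dp[14][11] is also 7, so no common subsequence is longer.

7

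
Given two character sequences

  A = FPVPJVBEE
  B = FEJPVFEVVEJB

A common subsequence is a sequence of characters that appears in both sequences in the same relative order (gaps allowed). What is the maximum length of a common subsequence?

Let dp[i][j] be the LCS length of the first i characters of A and the first j characters of B. dp[i][j] = dp[i-1][j-1]+1 when the i-th and j-th characters match, else max(dp[i-1][j], dp[i][j-1]).
    ·  F  E  J  P  V  F  E  V  V  E  J  B
 ·  0  0  0  0  0  0  0  0  0  0  0  0  0
 F  0  1  1  1  1  1  1  1  1  1  1  1  1
 P  0  1  1  1  2  2  2  2  2  2  2  2  2
 V  0  1  1  1  2  3  3  3  3  3  3  3  3
 P  0  1  1  1  2  3  3  3  3  3  3  3  3
 J  0  1  1  2  2  3  3  3  3  3  3  4  4
 V  0  1  1  2  2  3  3  3  4  4  4  4  4
 B  0  1  1  2  2  3  3  3  4  4  4  4  5
 E  0  1  2  2  2  3  3  4  4  4  5  5  5
 E  0  1  2  2  2  3  3  4  4  4  5  5  5
dp[9][12] = 5. One LCS (by backtracking along matches): FPVJB.

5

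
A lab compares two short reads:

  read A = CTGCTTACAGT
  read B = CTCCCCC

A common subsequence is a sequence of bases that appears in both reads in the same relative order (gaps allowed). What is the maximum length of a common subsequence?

4

Let dp[i][j] be the LCS length of the first i bases of read A and the first j bases of read B. dp[i][j] = dp[i-1][j-1]+1 when the i-th and j-th bases match, else max(dp[i-1][j], dp[i][j-1]).
    ·  C  T  C  C  C  C  C
 ·  0  0  0  0  0  0  0  0
 C  0  1  1  1  1  1  1  1
 T  0  1  2  2  2  2  2  2
 G  0  1  2  2  2  2  2  2
 C  0  1  2  3  3  3  3  3
 T  0  1  2  3  3  3  3  3
 T  0  1  2  3  3  3  3  3
 A  0  1  2  3  3  3  3  3
 C  0  1  2  3  4  4  4  4
 A  0  1  2  3  4  4  4  4
 G  0  1  2  3  4  4  4  4
 T  0  1  2  3  4  4  4  4
dp[11][7] = 4. One LCS (by backtracking along matches): CTCC.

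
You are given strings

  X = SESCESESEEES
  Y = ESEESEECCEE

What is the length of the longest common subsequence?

Match S (X #1, Y #2) → E (X #2, Y #3) → E (X #5, Y #4) → S (X #6, Y #5) → E (X #7, Y #6) → E (X #9, Y #7) → E (X #10, Y #10) → E (X #11, Y #11) — 8 characters in the same relative order in both. dp[12][11] = 8 confirms this is the maximum.

8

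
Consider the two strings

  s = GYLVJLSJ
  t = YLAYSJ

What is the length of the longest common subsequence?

Pick Y [2,1], L [3,2], S [7,5], J [8,6]; all 4 characters appear in both, in order. Since dp[8][6] = 4, nothing longer is possible.

4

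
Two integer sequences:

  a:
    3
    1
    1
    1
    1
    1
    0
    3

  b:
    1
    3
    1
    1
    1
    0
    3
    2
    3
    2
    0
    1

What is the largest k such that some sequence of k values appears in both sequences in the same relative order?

Taking 3 [1,2] → 1 [4,3] → 1 [5,4] → 1 [6,5] → 0 [7,6] → 3 [8,9] gives a common subsequence of length 6. dp[8][12] = 6 confirms this is the maximum.

6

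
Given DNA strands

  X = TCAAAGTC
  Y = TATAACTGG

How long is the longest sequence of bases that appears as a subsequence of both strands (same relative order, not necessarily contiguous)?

5

Let dp[i][j] be the LCS length of the first i bases of X and the first j bases of Y. dp[i][j] = dp[i-1][j-1]+1 when the i-th and j-th bases match, else max(dp[i-1][j], dp[i][j-1]).
    ·  T  A  T  A  A  C  T  G  G
 ·  0  0  0  0  0  0  0  0  0  0
 T  0  1  1  1  1  1  1  1  1  1
 C  0  1  1  1  1  1  2  2  2  2
 A  0  1  2  2  2  2  2  2  2  2
 A  0  1  2  2  3  3  3  3  3  3
 A  0  1  2  2  3  4  4  4  4  4
 G  0  1  2  2  3  4  4  4  5  5
 T  0  1  2  3  3  4  4  5  5  5
 C  0  1  2  3  3  4  5  5  5  5
dp[8][9] = 5. One LCS (by backtracking along matches): TAAAG.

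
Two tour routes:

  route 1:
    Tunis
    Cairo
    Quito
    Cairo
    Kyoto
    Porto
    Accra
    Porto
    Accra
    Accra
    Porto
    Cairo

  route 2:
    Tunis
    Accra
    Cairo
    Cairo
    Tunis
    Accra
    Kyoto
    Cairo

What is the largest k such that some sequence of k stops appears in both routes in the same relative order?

Match Tunis (route 1 #1, route 2 #1); then Cairo (route 1 #2, route 2 #3); then Cairo (route 1 #4, route 2 #4); then Kyoto (route 1 #5, route 2 #7); then Cairo (route 1 #12, route 2 #8) — 5 stops in the same relative order in both, and the DP table's final entry dp[12][8] is also 5, so no common subsequence is longer.

5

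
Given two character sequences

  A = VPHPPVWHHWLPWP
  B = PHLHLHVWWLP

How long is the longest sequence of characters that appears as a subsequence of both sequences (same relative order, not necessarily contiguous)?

One common subsequence of length 7: P [2,1], then H [3,6], then V [6,7], then W [7,8], then W [10,9], then L [11,10], then P [14,11]. Since dp[14][11] = 7, nothing longer is possible.

7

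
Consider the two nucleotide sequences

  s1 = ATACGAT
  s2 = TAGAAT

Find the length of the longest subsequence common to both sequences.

Pick T [2,1], A [3,2], G [5,3], A [6,5], T [7,6]; all 5 bases appear in both, in order. Since dp[7][6] = 5, nothing longer is possible.

5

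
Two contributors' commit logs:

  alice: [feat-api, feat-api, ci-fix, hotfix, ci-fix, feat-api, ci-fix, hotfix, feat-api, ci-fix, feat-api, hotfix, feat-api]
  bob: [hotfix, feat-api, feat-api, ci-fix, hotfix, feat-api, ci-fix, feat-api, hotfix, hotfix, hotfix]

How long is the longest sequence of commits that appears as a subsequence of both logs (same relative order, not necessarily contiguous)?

8

Pick feat-api [1,2] → feat-api [2,3] → ci-fix [3,4] → hotfix [4,5] → ci-fix [5,7] → feat-api [6,8] → hotfix [8,10] → hotfix [12,11]; all 8 commits appear in both, in order. The LCS DP gives dp[13][11] = 8, so this is optimal.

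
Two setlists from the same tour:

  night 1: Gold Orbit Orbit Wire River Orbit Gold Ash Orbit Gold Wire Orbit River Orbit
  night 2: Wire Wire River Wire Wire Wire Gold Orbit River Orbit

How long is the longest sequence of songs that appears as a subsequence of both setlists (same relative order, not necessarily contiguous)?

6

Pick Wire [4,2], then River [5,3], then Gold [10,7], then Orbit [12,8], then River [13,9], then Orbit [14,10]; all 6 songs appear in both, in order. dp[14][10] = 6 confirms this is the maximum.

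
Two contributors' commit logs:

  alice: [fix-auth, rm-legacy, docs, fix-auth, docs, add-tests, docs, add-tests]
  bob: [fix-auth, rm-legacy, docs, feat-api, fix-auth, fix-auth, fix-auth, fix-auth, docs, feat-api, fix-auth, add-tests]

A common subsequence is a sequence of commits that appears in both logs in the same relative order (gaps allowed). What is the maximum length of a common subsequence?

Pick fix-auth at alice[1]=bob[1]; then rm-legacy at alice[2]=bob[2]; then docs at alice[3]=bob[3]; then fix-auth at alice[4]=bob[8]; then docs at alice[5]=bob[9]; then add-tests at alice[8]=bob[12]; all 6 commits appear in both, in order. The LCS DP gives dp[8][12] = 6, so this is optimal.

6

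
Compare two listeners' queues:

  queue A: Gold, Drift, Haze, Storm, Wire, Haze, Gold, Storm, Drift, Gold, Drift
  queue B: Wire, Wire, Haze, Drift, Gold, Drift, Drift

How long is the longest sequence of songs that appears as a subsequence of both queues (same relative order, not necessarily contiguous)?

5

Match Wire at queue A[5]=queue B[2] → Haze at queue A[6]=queue B[3] → Gold at queue A[7]=queue B[5] → Drift at queue A[9]=queue B[6] → Drift at queue A[11]=queue B[7] — 5 songs in the same relative order in both. Since dp[11][7] = 5, nothing longer is possible.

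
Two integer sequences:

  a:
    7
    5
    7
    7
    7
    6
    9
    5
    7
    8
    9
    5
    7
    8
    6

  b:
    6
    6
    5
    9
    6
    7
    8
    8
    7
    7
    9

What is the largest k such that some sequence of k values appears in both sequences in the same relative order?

Taking 5 at a[2]=b[3]; then 7 at a[3]=b[6]; then 7 at a[5]=b[9]; then 7 at a[9]=b[10]; then 9 at a[11]=b[11] gives a common subsequence of length 5, and the DP table's final entry dp[15][11] is also 5, so no common subsequence is longer.

5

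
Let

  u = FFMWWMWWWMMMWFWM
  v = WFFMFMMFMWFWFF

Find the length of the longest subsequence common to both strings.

Taking F (u #1, v #2); then F (u #2, v #3); then M (u #3, v #4); then M (u #6, v #6); then M (u #10, v #7); then M (u #12, v #9); then W (u #13, v #10); then F (u #14, v #11); then W (u #15, v #12) gives a common subsequence of length 9. dp[16][14] = 9 confirms this is the maximum.

9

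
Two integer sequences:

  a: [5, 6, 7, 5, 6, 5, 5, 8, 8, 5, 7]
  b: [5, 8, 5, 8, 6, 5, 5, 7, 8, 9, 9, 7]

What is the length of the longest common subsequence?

Taking 5 at a[1]=b[1], 5 at a[4]=b[3], 6 at a[5]=b[5], 5 at a[6]=b[6], 5 at a[7]=b[7], 8 at a[8]=b[9], 7 at a[11]=b[12] gives a common subsequence of length 7. dp[11][12] = 7 confirms this is the maximum.

7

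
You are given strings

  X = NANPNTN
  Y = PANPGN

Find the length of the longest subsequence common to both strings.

4

One common subsequence of length 4: A [2,2], N [3,3], P [4,4], N [7,6]. The LCS DP gives dp[7][6] = 4, so this is optimal.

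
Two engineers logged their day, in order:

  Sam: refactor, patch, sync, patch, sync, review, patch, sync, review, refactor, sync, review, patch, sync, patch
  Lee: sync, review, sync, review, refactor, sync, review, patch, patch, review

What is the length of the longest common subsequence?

9

One common subsequence of length 9: sync at Sam[5]=Lee[1], then review at Sam[6]=Lee[2], then sync at Sam[8]=Lee[3], then review at Sam[9]=Lee[4], then refactor at Sam[10]=Lee[5], then sync at Sam[11]=Lee[6], then review at Sam[12]=Lee[7], then patch at Sam[13]=Lee[8], then patch at Sam[15]=Lee[9]. Since dp[15][10] = 9, nothing longer is possible.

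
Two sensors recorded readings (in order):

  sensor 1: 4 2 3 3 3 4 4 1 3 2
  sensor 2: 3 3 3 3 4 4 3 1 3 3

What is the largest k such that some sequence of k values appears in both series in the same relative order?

Let dp[i][j] be the LCS length of the first i values of sensor 1 and the first j values of sensor 2. dp[i][j] = dp[i-1][j-1]+1 when the i-th and j-th values match, else max(dp[i-1][j], dp[i][j-1]).
    ·  3  3  3  3  4  4  3  1  3  3
 ·  0  0  0  0  0  0  0  0  0  0  0
 4  0  0  0  0  0  1  1  1  1  1  1
 2  0  0  0  0  0  1  1  1  1  1  1
 3  0  1  1  1  1  1  1  2  2  2  2
 3  0  1  2  2  2  2  2  2  2  3  3
 3  0  1  2  3  3  3  3  3  3  3  4
 4  0  1  2  3  3  4  4  4  4  4  4
 4  0  1  2  3  3  4  5  5  5  5  5
 1  0  1  2  3  3  4  5  5  6  6  6
 3  0  1  2  3  4  4  5  6  6  7  7
 2  0  1  2  3  4  4  5  6  6  7  7
dp[10][10] = 7. One LCS (by backtracking along matches): 3, 3, 3, 4, 4, 1, 3.

7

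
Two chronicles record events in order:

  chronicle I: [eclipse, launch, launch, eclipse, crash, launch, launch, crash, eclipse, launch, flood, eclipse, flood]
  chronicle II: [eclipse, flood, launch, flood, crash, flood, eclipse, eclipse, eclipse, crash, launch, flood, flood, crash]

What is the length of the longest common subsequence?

Match eclipse at chronicle I[1]=chronicle II[1], launch at chronicle I[2]=chronicle II[3], eclipse at chronicle I[4]=chronicle II[9], crash at chronicle I[8]=chronicle II[10], launch at chronicle I[10]=chronicle II[11], flood at chronicle I[11]=chronicle II[12], flood at chronicle I[13]=chronicle II[13] — 7 events in the same relative order in both, and the DP table's final entry dp[13][14] is also 7, so no common subsequence is longer.

7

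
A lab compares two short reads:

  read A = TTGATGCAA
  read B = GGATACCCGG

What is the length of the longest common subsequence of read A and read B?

Taking G (read A #3, read B #2), then A (read A #4, read B #3), then T (read A #5, read B #4), then G (read A #6, read B #10) gives a common subsequence of length 4, and the DP table's final entry dp[9][10] is also 4, so no common subsequence is longer.

4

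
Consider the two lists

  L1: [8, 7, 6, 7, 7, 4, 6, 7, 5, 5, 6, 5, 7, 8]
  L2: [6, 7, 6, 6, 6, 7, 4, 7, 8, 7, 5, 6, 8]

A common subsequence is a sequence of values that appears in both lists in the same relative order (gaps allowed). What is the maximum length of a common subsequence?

One common subsequence of length 8: 7 (L1 #2, L2 #2); then 6 (L1 #3, L2 #5); then 7 (L1 #4, L2 #6); then 7 (L1 #5, L2 #8); then 7 (L1 #8, L2 #10); then 5 (L1 #10, L2 #11); then 6 (L1 #11, L2 #12); then 8 (L1 #14, L2 #13), and the DP table's final entry dp[14][13] is also 8, so no common subsequence is longer.

8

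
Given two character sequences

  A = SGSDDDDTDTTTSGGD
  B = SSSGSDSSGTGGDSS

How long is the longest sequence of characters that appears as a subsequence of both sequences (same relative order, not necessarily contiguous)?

Match S (A #1, B #3), G (A #2, B #4), S (A #3, B #5), D (A #4, B #6), T (A #12, B #10), G (A #14, B #11), G (A #15, B #12), D (A #16, B #13) — 8 characters in the same relative order in both. dp[16][15] = 8 confirms this is the maximum.

8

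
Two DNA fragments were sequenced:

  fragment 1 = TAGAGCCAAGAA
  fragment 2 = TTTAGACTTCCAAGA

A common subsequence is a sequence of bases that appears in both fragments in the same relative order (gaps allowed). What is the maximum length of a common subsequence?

10

Match T at fragment 1[1]=fragment 2[3] → A at fragment 1[2]=fragment 2[4] → G at fragment 1[3]=fragment 2[5] → A at fragment 1[4]=fragment 2[6] → C at fragment 1[6]=fragment 2[10] → C at fragment 1[7]=fragment 2[11] → A at fragment 1[8]=fragment 2[12] → A at fragment 1[9]=fragment 2[13] → G at fragment 1[10]=fragment 2[14] → A at fragment 1[12]=fragment 2[15] — 10 bases in the same relative order in both. Since dp[12][15] = 10, nothing longer is possible.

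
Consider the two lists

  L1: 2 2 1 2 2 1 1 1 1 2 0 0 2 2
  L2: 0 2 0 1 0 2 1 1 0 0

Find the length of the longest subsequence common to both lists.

7

Match 2 [1,2], then 1 [3,4], then 2 [5,6], then 1 [8,7], then 1 [9,8], then 0 [11,9], then 0 [12,10] — 7 values in the same relative order in both. Since dp[14][10] = 7, nothing longer is possible.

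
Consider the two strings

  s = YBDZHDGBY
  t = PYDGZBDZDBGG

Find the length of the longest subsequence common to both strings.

6

Match Y (s #1, t #2) → B (s #2, t #6) → D (s #3, t #7) → Z (s #4, t #8) → D (s #6, t #9) → G (s #7, t #12) — 6 characters in the same relative order in both. dp[9][12] = 6 confirms this is the maximum.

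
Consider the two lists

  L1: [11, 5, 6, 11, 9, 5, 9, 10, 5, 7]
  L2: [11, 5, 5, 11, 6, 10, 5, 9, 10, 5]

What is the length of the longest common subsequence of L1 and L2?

Match 11 (L1 #1, L2 #1); then 5 (L1 #2, L2 #3); then 6 (L1 #3, L2 #5); then 5 (L1 #6, L2 #7); then 9 (L1 #7, L2 #8); then 10 (L1 #8, L2 #9); then 5 (L1 #9, L2 #10) — 7 values in the same relative order in both. The LCS DP gives dp[10][10] = 7, so this is optimal.

7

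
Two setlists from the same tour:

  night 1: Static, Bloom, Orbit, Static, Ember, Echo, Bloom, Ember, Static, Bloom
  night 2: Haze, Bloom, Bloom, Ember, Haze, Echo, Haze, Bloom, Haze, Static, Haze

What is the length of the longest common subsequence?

Pick Bloom [2,3], Ember [5,4], Echo [6,6], Bloom [7,8], Static [9,10]; all 5 songs appear in both, in order. Since dp[10][11] = 5, nothing longer is possible.

5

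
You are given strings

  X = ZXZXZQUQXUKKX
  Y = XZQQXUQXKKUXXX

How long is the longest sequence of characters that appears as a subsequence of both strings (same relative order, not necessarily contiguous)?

Pick X (X #2, Y #1) → Z (X #3, Y #2) → X (X #4, Y #5) → U (X #7, Y #6) → Q (X #8, Y #7) → X (X #9, Y #8) → K (X #11, Y #9) → K (X #12, Y #10) → X (X #13, Y #14); all 9 characters appear in both, in order. Since dp[13][14] = 9, nothing longer is possible.

9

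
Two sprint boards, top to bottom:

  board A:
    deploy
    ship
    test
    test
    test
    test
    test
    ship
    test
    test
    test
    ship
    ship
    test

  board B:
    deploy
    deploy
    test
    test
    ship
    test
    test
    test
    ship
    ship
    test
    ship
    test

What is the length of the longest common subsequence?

Pick deploy at board A[1]=board B[2] → test at board A[3]=board B[3] → test at board A[4]=board B[4] → test at board A[5]=board B[6] → test at board A[6]=board B[7] → test at board A[7]=board B[8] → ship at board A[8]=board B[10] → test at board A[11]=board B[11] → ship at board A[13]=board B[12] → test at board A[14]=board B[13]; all 10 tasks appear in both, in order. Since dp[14][13] = 10, nothing longer is possible.

10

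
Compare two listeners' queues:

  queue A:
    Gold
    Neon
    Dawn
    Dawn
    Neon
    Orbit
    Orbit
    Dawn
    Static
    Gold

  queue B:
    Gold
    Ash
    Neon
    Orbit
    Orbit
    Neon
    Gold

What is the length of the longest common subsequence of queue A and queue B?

5

Pick Gold (queue A #1, queue B #1) → Neon (queue A #5, queue B #3) → Orbit (queue A #6, queue B #4) → Orbit (queue A #7, queue B #5) → Gold (queue A #10, queue B #7); all 5 songs appear in both, in order. Since dp[10][7] = 5, nothing longer is possible.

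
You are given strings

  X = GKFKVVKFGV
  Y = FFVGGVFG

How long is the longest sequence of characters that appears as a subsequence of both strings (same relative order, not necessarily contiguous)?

Let dp[i][j] be the LCS length of the first i characters of X and the first j characters of Y. dp[i][j] = dp[i-1][j-1]+1 when the i-th and j-th characters match, else max(dp[i-1][j], dp[i][j-1]).
    ·  F  F  V  G  G  V  F  G
 ·  0  0  0  0  0  0  0  0  0
 G  0  0  0  0  1  1  1  1  1
 K  0  0  0  0  1  1  1  1  1
 F  0  1  1  1  1  1  1  2  2
 K  0  1  1  1  1  1  1  2  2
 V  0  1  1  2  2  2  2  2  2
 V  0  1  1  2  2  2  3  3  3
 K  0  1  1  2  2  2  3  3  3
 F  0  1  2  2  2  2  3  4  4
 G  0  1  2  2  3  3  3  4  5
 V  0  1  2  3  3  3  4  4  5
dp[10][8] = 5. One LCS (by backtracking along matches): FVVFG.

5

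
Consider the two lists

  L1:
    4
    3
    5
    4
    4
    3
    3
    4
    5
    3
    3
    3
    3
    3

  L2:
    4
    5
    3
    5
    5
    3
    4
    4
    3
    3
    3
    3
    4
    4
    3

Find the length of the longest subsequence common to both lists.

10

One common subsequence of length 10: 4 [1,1] → 3 [2,3] → 5 [3,5] → 4 [4,7] → 4 [5,8] → 3 [6,9] → 3 [7,10] → 3 [10,11] → 3 [11,12] → 3 [14,15]. Since dp[14][15] = 10, nothing longer is possible.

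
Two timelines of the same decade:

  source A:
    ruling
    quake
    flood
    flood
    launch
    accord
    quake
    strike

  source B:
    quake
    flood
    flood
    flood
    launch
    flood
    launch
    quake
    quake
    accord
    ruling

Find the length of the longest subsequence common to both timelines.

Pick quake (source A #2, source B #1) → flood (source A #3, source B #4) → flood (source A #4, source B #6) → launch (source A #5, source B #7) → accord (source A #6, source B #10); all 5 events appear in both, in order. Since dp[8][11] = 5, nothing longer is possible.

5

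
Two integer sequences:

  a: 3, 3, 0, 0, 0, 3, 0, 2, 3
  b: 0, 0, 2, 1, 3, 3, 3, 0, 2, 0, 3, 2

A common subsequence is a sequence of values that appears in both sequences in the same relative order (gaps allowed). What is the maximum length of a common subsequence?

6

Match 3 (a #1, b #6) → 3 (a #2, b #7) → 0 (a #3, b #8) → 0 (a #5, b #10) → 3 (a #6, b #11) → 2 (a #8, b #12) — 6 values in the same relative order in both, and the DP table's final entry dp[9][12] is also 6, so no common subsequence is longer.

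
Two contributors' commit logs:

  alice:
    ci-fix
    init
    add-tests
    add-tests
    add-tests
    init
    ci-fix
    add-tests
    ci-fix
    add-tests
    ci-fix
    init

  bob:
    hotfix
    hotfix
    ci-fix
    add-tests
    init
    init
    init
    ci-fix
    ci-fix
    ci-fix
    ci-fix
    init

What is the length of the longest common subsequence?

7

Taking ci-fix (alice #1, bob #3); then init (alice #2, bob #6); then init (alice #6, bob #7); then ci-fix (alice #7, bob #9); then ci-fix (alice #9, bob #10); then ci-fix (alice #11, bob #11); then init (alice #12, bob #12) gives a common subsequence of length 7. dp[12][12] = 7 confirms this is the maximum.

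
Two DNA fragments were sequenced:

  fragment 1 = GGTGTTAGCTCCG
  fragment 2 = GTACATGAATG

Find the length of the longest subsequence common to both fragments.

Let dp[i][j] be the LCS length of the first i bases of fragment 1 and the first j bases of fragment 2. dp[i][j] = dp[i-1][j-1]+1 when the i-th and j-th bases match, else max(dp[i-1][j], dp[i][j-1]).
    ·  G  T  A  C  A  T  G  A  A  T  G
 ·  0  0  0  0  0  0  0  0  0  0  0  0
 G  0  1  1  1  1  1  1  1  1  1  1  1
 G  0  1  1  1  1  1  1  2  2  2  2  2
 T  0  1  2  2  2  2  2  2  2  2  3  3
 G  0  1  2  2  2  2  2  3  3  3  3  4
 T  0  1  2  2  2  2  3  3  3  3  4  4
 T  0  1  2  2  2  2  3  3  3  3  4  4
 A  0  1  2  3  3  3  3  3  4  4  4  4
 G  0  1  2  3  3  3  3  4  4  4  4  5
 C  0  1  2  3  4  4  4  4  4  4  4  5
 T  0  1  2  3  4  4  5  5  5  5  5  5
 C  0  1  2  3  4  4  5  5  5  5  5  5
 C  0  1  2  3  4  4  5  5  5  5  5  5
 G  0  1  2  3  4  4  5  6  6  6  6  6
dp[13][11] = 6. One LCS (by backtracking along matches): GTGATG.

6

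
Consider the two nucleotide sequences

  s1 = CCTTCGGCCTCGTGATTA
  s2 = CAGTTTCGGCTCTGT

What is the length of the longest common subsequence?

Pick C at s1[1]=s2[1]; then T at s1[3]=s2[5]; then T at s1[4]=s2[6]; then C at s1[5]=s2[7]; then G at s1[6]=s2[8]; then G at s1[7]=s2[9]; then C at s1[9]=s2[10]; then T at s1[10]=s2[11]; then C at s1[11]=s2[12]; then T at s1[13]=s2[13]; then G at s1[14]=s2[14]; then T at s1[17]=s2[15]; all 12 bases appear in both, in order. Since dp[18][15] = 12, nothing longer is possible.

12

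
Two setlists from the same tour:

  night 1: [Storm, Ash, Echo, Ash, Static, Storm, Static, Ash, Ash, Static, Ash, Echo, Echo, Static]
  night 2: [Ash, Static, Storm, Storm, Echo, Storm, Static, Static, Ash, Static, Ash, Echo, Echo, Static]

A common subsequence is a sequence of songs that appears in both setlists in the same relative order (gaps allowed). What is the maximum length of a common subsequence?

10

One common subsequence of length 10: Storm (night 1 #1, night 2 #4); then Echo (night 1 #3, night 2 #5); then Static (night 1 #5, night 2 #7); then Static (night 1 #7, night 2 #8); then Ash (night 1 #9, night 2 #9); then Static (night 1 #10, night 2 #10); then Ash (night 1 #11, night 2 #11); then Echo (night 1 #12, night 2 #12); then Echo (night 1 #13, night 2 #13); then Static (night 1 #14, night 2 #14). dp[14][14] = 10 confirms this is the maximum.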